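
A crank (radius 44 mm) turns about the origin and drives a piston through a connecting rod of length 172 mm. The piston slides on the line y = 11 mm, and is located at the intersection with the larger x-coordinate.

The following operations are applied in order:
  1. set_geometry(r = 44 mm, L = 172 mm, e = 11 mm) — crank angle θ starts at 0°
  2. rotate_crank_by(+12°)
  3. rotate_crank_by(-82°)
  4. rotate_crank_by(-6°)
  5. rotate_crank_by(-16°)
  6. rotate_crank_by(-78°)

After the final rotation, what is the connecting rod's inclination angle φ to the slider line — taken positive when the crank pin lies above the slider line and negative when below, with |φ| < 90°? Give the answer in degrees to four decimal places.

-6.2217

set_geometry: r = 44 mm, L = 172 mm, e = 11 mm; θ ← 0°
rotate_crank_by(+12°): θ ← 0° +12° = 12°
rotate_crank_by(-82°): θ ← 12° -82° = -70°
rotate_crank_by(-6°): θ ← -70° -6° = -76°
rotate_crank_by(-16°): θ ← -76° -16° = -92°
rotate_crank_by(-78°): θ ← -92° -78° = -170°
crank pin P = (r cos θ, r sin θ) = (-43.331541, -7.640520)
h = r sin θ − e = -7.640520 − 11 = -18.640520
sin φ = h / L = -18.640520 / 172 = -0.10837512
φ = arcsin(-0.10837512) = -6.221657°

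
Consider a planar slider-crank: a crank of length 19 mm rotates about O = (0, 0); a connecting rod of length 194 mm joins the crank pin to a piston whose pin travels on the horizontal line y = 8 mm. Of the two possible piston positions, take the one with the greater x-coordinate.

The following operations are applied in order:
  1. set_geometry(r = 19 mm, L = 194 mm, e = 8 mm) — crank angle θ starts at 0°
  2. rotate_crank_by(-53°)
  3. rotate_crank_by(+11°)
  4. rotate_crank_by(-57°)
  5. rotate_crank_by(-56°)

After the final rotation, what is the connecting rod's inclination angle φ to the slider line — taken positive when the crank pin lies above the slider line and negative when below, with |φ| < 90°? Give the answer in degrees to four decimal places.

-4.7396

set_geometry: r = 19 mm, L = 194 mm, e = 8 mm; θ ← 0°
rotate_crank_by(-53°): θ ← 0° -53° = -53°
rotate_crank_by(+11°): θ ← -53° +11° = -42°
rotate_crank_by(-57°): θ ← -42° -57° = -99°
rotate_crank_by(-56°): θ ← -99° -56° = -155°
crank pin P = (r cos θ, r sin θ) = (-17.219848, -8.029747)
h = r sin θ − e = -8.029747 − 8 = -16.029747
sin φ = h / L = -16.029747 / 194 = -0.08262756
φ = arcsin(-0.08262756) = -4.739614°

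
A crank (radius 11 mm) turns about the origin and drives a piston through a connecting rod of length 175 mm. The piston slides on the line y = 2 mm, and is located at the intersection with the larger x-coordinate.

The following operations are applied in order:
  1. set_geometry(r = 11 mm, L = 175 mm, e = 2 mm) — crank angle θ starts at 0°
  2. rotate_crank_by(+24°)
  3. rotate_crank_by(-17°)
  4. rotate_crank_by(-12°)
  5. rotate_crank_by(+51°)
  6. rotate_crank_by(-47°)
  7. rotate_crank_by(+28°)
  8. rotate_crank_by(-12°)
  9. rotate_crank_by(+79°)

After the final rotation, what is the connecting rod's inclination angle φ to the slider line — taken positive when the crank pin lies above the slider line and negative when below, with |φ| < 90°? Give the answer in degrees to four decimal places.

2.9392

set_geometry: r = 11 mm, L = 175 mm, e = 2 mm; θ ← 0°
rotate_crank_by(+24°): θ ← 0° +24° = 24°
rotate_crank_by(-17°): θ ← 24° -17° = 7°
rotate_crank_by(-12°): θ ← 7° -12° = -5°
rotate_crank_by(+51°): θ ← -5° +51° = 46°
rotate_crank_by(-47°): θ ← 46° -47° = -1°
rotate_crank_by(+28°): θ ← -1° +28° = 27°
rotate_crank_by(-12°): θ ← 27° -12° = 15°
rotate_crank_by(+79°): θ ← 15° +79° = 94°
crank pin P = (r cos θ, r sin θ) = (-0.767321, 10.973205)
h = r sin θ − e = 10.973205 − 2 = 8.973205
sin φ = h / L = 8.973205 / 175 = 0.05127545
φ = arcsin(0.05127545) = 2.939156°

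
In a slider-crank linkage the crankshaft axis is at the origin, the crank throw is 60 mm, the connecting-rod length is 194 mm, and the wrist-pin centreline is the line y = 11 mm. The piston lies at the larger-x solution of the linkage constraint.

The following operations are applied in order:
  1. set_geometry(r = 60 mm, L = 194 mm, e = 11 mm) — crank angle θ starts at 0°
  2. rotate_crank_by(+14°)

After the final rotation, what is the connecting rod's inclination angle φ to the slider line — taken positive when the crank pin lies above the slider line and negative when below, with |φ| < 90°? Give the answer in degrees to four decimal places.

1.0383

set_geometry: r = 60 mm, L = 194 mm, e = 11 mm; θ ← 0°
rotate_crank_by(+14°): θ ← 0° +14° = 14°
crank pin P = (r cos θ, r sin θ) = (58.217744, 14.515314)
h = r sin θ − e = 14.515314 − 11 = 3.515314
sin φ = h / L = 3.515314 / 194 = 0.01812017
φ = arcsin(0.01812017) = 1.038266°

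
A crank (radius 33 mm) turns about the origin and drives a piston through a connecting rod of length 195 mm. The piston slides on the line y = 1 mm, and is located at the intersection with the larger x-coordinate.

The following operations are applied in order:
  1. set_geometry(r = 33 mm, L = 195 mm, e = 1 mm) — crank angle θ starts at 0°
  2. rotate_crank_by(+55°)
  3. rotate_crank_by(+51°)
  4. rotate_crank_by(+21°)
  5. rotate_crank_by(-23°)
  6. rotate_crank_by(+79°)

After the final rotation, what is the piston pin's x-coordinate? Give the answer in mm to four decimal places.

162.0262

set_geometry: r = 33 mm, L = 195 mm, e = 1 mm; θ ← 0°
rotate_crank_by(+55°): θ ← 0° +55° = 55°
rotate_crank_by(+51°): θ ← 55° +51° = 106°
rotate_crank_by(+21°): θ ← 106° +21° = 127°
rotate_crank_by(-23°): θ ← 127° -23° = 104°
rotate_crank_by(+79°): θ ← 104° +79° = 183°
crank pin P = (r cos θ, r sin θ) = (-32.954775, -1.727087)
h = r sin θ − e = -1.727087 − 1 = -2.727087
x = r cos θ + √(L² − h²) = -32.954775 + √(38025.0 − 7.4370) = -32.954775 + 194.980930 = 162.026155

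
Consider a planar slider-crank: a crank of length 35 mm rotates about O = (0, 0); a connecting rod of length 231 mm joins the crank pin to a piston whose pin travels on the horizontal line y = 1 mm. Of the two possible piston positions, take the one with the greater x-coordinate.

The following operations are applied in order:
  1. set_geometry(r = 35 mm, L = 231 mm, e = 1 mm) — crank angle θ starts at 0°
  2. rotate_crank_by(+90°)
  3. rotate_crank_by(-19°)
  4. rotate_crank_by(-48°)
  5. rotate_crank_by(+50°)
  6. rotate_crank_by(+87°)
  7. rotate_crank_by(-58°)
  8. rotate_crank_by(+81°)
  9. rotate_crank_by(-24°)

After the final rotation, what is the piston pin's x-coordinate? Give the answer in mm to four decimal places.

198.0361

set_geometry: r = 35 mm, L = 231 mm, e = 1 mm; θ ← 0°
rotate_crank_by(+90°): θ ← 0° +90° = 90°
rotate_crank_by(-19°): θ ← 90° -19° = 71°
rotate_crank_by(-48°): θ ← 71° -48° = 23°
rotate_crank_by(+50°): θ ← 23° +50° = 73°
rotate_crank_by(+87°): θ ← 73° +87° = 160°
rotate_crank_by(-58°): θ ← 160° -58° = 102°
rotate_crank_by(+81°): θ ← 102° +81° = 183°
rotate_crank_by(-24°): θ ← 183° -24° = 159°
crank pin P = (r cos θ, r sin θ) = (-32.675315, 12.542878)
h = r sin θ − e = 12.542878 − 1 = 11.542878
x = r cos θ + √(L² − h²) = -32.675315 + √(53361.0 − 133.2380) = -32.675315 + 230.711426 = 198.036111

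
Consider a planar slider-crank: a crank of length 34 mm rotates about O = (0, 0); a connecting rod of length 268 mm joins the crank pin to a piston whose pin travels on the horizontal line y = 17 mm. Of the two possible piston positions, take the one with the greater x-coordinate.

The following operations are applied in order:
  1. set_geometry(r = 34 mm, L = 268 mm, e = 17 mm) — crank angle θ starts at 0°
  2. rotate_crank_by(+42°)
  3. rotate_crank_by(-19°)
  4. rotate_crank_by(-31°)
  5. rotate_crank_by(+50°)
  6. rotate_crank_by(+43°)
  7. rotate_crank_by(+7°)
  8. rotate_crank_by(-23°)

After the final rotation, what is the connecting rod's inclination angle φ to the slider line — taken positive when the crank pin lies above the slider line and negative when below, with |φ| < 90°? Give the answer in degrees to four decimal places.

set_geometry: r = 34 mm, L = 268 mm, e = 17 mm; θ ← 0°
rotate_crank_by(+42°): θ ← 0° +42° = 42°
rotate_crank_by(-19°): θ ← 42° -19° = 23°
rotate_crank_by(-31°): θ ← 23° -31° = -8°
rotate_crank_by(+50°): θ ← -8° +50° = 42°
rotate_crank_by(+43°): θ ← 42° +43° = 85°
rotate_crank_by(+7°): θ ← 85° +7° = 92°
rotate_crank_by(-23°): θ ← 92° -23° = 69°
crank pin P = (r cos θ, r sin θ) = (12.184510, 31.741735)
h = r sin θ − e = 31.741735 − 17 = 14.741735
sin φ = h / L = 14.741735 / 268 = 0.05500647
φ = arcsin(0.05500647) = 3.153230°

3.1532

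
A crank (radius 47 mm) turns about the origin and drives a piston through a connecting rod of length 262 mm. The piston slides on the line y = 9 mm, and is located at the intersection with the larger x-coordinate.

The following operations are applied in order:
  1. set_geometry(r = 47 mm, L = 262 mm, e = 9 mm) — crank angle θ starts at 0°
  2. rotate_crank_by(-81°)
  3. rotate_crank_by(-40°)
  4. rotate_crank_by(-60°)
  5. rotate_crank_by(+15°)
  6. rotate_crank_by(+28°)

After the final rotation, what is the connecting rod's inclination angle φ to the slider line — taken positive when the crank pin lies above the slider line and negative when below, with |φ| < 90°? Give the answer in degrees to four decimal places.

set_geometry: r = 47 mm, L = 262 mm, e = 9 mm; θ ← 0°
rotate_crank_by(-81°): θ ← 0° -81° = -81°
rotate_crank_by(-40°): θ ← -81° -40° = -121°
rotate_crank_by(-60°): θ ← -121° -60° = -181°
rotate_crank_by(+15°): θ ← -181° +15° = -166°
rotate_crank_by(+28°): θ ← -166° +28° = -138°
crank pin P = (r cos θ, r sin θ) = (-34.927807, -31.449138)
h = r sin θ − e = -31.449138 − 9 = -40.449138
sin φ = h / L = -40.449138 / 262 = -0.15438602
φ = arcsin(-0.15438602) = -8.881189°

-8.8812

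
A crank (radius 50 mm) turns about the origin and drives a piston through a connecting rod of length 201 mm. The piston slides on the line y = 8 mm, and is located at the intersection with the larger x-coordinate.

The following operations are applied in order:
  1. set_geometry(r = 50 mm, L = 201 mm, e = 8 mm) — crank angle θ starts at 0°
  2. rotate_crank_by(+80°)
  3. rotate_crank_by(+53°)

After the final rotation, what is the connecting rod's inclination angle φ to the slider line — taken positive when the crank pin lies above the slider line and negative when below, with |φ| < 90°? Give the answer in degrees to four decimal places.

set_geometry: r = 50 mm, L = 201 mm, e = 8 mm; θ ← 0°
rotate_crank_by(+80°): θ ← 0° +80° = 80°
rotate_crank_by(+53°): θ ← 80° +53° = 133°
crank pin P = (r cos θ, r sin θ) = (-34.099918, 36.567685)
h = r sin θ − e = 36.567685 − 8 = 28.567685
sin φ = h / L = 28.567685 / 201 = 0.14212779
φ = arcsin(0.14212779) = 8.170991°

8.1710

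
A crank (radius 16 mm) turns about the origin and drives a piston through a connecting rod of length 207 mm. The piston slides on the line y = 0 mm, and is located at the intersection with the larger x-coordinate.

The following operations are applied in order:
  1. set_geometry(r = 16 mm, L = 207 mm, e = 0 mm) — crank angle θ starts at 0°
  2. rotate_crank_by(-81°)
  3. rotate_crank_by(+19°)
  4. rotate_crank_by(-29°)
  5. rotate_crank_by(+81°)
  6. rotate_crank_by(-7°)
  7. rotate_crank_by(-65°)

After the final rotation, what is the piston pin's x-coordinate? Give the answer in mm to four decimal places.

set_geometry: r = 16 mm, L = 207 mm, e = 0 mm; θ ← 0°
rotate_crank_by(-81°): θ ← 0° -81° = -81°
rotate_crank_by(+19°): θ ← -81° +19° = -62°
rotate_crank_by(-29°): θ ← -62° -29° = -91°
rotate_crank_by(+81°): θ ← -91° +81° = -10°
rotate_crank_by(-7°): θ ← -10° -7° = -17°
rotate_crank_by(-65°): θ ← -17° -65° = -82°
crank pin P = (r cos θ, r sin θ) = (2.226770, -15.844289)
h = r sin θ − e = -15.844289 − 0 = -15.844289
x = r cos θ + √(L² − h²) = 2.226770 + √(42849.0 − 251.0415) = 2.226770 + 206.392729 = 208.619498

208.6195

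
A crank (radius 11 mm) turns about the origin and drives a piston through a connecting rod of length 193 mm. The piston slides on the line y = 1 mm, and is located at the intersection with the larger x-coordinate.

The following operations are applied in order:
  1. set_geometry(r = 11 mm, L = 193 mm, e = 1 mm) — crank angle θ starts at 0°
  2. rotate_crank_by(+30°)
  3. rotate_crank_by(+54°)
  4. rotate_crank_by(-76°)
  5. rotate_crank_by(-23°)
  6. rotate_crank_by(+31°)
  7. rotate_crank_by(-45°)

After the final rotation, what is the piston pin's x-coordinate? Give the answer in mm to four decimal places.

set_geometry: r = 11 mm, L = 193 mm, e = 1 mm; θ ← 0°
rotate_crank_by(+30°): θ ← 0° +30° = 30°
rotate_crank_by(+54°): θ ← 30° +54° = 84°
rotate_crank_by(-76°): θ ← 84° -76° = 8°
rotate_crank_by(-23°): θ ← 8° -23° = -15°
rotate_crank_by(+31°): θ ← -15° +31° = 16°
rotate_crank_by(-45°): θ ← 16° -45° = -29°
crank pin P = (r cos θ, r sin θ) = (9.620817, -5.332906)
h = r sin θ − e = -5.332906 − 1 = -6.332906
x = r cos θ + √(L² − h²) = 9.620817 + √(37249.0 − 40.1057) = 9.620817 + 192.896071 = 202.516888

202.5169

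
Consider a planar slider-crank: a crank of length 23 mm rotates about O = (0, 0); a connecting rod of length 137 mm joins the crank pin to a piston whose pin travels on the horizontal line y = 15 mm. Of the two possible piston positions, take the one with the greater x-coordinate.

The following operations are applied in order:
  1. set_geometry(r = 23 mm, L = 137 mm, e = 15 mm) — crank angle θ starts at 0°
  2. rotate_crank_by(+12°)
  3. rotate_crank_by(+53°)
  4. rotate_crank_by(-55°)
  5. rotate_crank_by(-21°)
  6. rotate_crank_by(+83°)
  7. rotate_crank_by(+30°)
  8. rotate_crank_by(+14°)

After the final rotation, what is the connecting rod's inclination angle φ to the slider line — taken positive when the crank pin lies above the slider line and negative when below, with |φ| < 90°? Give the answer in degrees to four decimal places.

set_geometry: r = 23 mm, L = 137 mm, e = 15 mm; θ ← 0°
rotate_crank_by(+12°): θ ← 0° +12° = 12°
rotate_crank_by(+53°): θ ← 12° +53° = 65°
rotate_crank_by(-55°): θ ← 65° -55° = 10°
rotate_crank_by(-21°): θ ← 10° -21° = -11°
rotate_crank_by(+83°): θ ← -11° +83° = 72°
rotate_crank_by(+30°): θ ← 72° +30° = 102°
rotate_crank_by(+14°): θ ← 102° +14° = 116°
crank pin P = (r cos θ, r sin θ) = (-10.082536, 20.672263)
h = r sin θ − e = 20.672263 − 15 = 5.672263
sin φ = h / L = 5.672263 / 137 = 0.04140338
φ = arcsin(0.04140338) = 2.372917°

2.3729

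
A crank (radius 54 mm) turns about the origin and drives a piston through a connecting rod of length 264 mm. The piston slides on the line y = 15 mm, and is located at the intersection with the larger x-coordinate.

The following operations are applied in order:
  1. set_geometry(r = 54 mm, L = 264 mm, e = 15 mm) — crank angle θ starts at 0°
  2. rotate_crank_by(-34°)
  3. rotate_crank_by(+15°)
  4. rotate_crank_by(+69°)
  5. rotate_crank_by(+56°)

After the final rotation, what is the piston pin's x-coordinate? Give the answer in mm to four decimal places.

set_geometry: r = 54 mm, L = 264 mm, e = 15 mm; θ ← 0°
rotate_crank_by(-34°): θ ← 0° -34° = -34°
rotate_crank_by(+15°): θ ← -34° +15° = -19°
rotate_crank_by(+69°): θ ← -19° +69° = 50°
rotate_crank_by(+56°): θ ← 50° +56° = 106°
crank pin P = (r cos θ, r sin θ) = (-14.884417, 51.908132)
h = r sin θ − e = 51.908132 − 15 = 36.908132
x = r cos θ + √(L² − h²) = -14.884417 + √(69696.0 − 1362.2102) = -14.884417 + 261.407325 = 246.522908

246.5229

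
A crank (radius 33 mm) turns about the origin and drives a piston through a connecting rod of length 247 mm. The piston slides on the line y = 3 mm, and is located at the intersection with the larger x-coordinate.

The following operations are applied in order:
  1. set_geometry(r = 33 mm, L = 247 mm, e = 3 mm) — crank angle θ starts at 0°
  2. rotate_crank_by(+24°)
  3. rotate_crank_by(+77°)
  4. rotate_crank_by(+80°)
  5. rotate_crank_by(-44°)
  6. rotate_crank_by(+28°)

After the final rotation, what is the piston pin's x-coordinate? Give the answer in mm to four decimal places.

215.0623

set_geometry: r = 33 mm, L = 247 mm, e = 3 mm; θ ← 0°
rotate_crank_by(+24°): θ ← 0° +24° = 24°
rotate_crank_by(+77°): θ ← 24° +77° = 101°
rotate_crank_by(+80°): θ ← 101° +80° = 181°
rotate_crank_by(-44°): θ ← 181° -44° = 137°
rotate_crank_by(+28°): θ ← 137° +28° = 165°
crank pin P = (r cos θ, r sin θ) = (-31.875552, 8.541028)
h = r sin θ − e = 8.541028 − 3 = 5.541028
x = r cos θ + √(L² − h²) = -31.875552 + √(61009.0 − 30.7030) = -31.875552 + 246.937840 = 215.062288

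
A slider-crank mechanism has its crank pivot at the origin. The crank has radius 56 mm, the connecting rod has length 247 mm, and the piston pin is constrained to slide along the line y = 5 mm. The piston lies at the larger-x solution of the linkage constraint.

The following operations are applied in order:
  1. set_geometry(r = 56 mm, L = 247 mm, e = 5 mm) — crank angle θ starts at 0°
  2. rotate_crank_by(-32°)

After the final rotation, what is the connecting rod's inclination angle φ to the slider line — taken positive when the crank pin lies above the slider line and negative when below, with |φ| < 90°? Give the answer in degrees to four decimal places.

set_geometry: r = 56 mm, L = 247 mm, e = 5 mm; θ ← 0°
rotate_crank_by(-32°): θ ← 0° -32° = -32°
crank pin P = (r cos θ, r sin θ) = (47.490693, -29.675479)
h = r sin θ − e = -29.675479 − 5 = -34.675479
sin φ = h / L = -34.675479 / 247 = -0.14038655
φ = arcsin(-0.14038655) = -8.070215°

-8.0702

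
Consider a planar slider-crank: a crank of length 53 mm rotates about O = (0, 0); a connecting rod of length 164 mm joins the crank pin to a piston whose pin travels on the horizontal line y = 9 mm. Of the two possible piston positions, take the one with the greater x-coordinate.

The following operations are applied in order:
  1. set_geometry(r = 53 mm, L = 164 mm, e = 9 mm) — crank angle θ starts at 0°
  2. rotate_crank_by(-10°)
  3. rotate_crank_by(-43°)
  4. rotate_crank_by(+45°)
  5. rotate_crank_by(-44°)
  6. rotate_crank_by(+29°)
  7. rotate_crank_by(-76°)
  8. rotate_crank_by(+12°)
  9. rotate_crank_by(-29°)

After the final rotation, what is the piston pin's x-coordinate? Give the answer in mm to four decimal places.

130.6765

set_geometry: r = 53 mm, L = 164 mm, e = 9 mm; θ ← 0°
rotate_crank_by(-10°): θ ← 0° -10° = -10°
rotate_crank_by(-43°): θ ← -10° -43° = -53°
rotate_crank_by(+45°): θ ← -53° +45° = -8°
rotate_crank_by(-44°): θ ← -8° -44° = -52°
rotate_crank_by(+29°): θ ← -52° +29° = -23°
rotate_crank_by(-76°): θ ← -23° -76° = -99°
rotate_crank_by(+12°): θ ← -99° +12° = -87°
rotate_crank_by(-29°): θ ← -87° -29° = -116°
crank pin P = (r cos θ, r sin θ) = (-23.233671, -47.636084)
h = r sin θ − e = -47.636084 − 9 = -56.636084
x = r cos θ + √(L² − h²) = -23.233671 + √(26896.0 − 3207.6461) = -23.233671 + 153.910214 = 130.676543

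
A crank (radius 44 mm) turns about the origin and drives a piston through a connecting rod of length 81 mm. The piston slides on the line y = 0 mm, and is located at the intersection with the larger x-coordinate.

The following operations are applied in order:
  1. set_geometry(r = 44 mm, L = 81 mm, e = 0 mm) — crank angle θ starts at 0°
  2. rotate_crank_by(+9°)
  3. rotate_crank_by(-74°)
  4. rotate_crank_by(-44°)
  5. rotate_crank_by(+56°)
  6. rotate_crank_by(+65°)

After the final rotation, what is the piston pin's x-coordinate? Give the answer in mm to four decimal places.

set_geometry: r = 44 mm, L = 81 mm, e = 0 mm; θ ← 0°
rotate_crank_by(+9°): θ ← 0° +9° = 9°
rotate_crank_by(-74°): θ ← 9° -74° = -65°
rotate_crank_by(-44°): θ ← -65° -44° = -109°
rotate_crank_by(+56°): θ ← -109° +56° = -53°
rotate_crank_by(+65°): θ ← -53° +65° = 12°
crank pin P = (r cos θ, r sin θ) = (43.038494, 9.148114)
h = r sin θ − e = 9.148114 − 0 = 9.148114
x = r cos θ + √(L² − h²) = 43.038494 + √(6561.0 − 83.6880) = 43.038494 + 80.481750 = 123.520244

123.5202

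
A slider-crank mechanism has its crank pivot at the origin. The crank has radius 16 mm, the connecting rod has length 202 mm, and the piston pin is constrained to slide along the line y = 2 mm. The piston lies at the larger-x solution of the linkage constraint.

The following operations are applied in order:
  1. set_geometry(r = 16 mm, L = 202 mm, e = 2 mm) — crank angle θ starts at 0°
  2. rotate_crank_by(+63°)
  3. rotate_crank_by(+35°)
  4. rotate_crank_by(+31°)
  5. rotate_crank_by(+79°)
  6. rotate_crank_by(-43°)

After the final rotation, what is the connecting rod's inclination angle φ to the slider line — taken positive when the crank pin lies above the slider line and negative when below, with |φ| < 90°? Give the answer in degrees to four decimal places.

0.6073

set_geometry: r = 16 mm, L = 202 mm, e = 2 mm; θ ← 0°
rotate_crank_by(+63°): θ ← 0° +63° = 63°
rotate_crank_by(+35°): θ ← 63° +35° = 98°
rotate_crank_by(+31°): θ ← 98° +31° = 129°
rotate_crank_by(+79°): θ ← 129° +79° = 208°
rotate_crank_by(-43°): θ ← 208° -43° = 165°
crank pin P = (r cos θ, r sin θ) = (-15.454813, 4.141105)
h = r sin θ − e = 4.141105 − 2 = 2.141105
sin φ = h / L = 2.141105 / 202 = 0.01059953
φ = arcsin(0.01059953) = 0.607320°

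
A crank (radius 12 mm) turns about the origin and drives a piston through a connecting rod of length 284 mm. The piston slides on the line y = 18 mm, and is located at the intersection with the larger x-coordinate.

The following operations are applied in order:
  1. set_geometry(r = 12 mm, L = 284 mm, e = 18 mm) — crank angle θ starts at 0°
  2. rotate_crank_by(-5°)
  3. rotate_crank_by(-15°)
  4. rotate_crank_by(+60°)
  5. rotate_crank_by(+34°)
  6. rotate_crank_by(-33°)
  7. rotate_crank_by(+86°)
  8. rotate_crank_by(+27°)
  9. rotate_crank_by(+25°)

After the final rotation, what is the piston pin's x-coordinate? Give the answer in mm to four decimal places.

set_geometry: r = 12 mm, L = 284 mm, e = 18 mm; θ ← 0°
rotate_crank_by(-5°): θ ← 0° -5° = -5°
rotate_crank_by(-15°): θ ← -5° -15° = -20°
rotate_crank_by(+60°): θ ← -20° +60° = 40°
rotate_crank_by(+34°): θ ← 40° +34° = 74°
rotate_crank_by(-33°): θ ← 74° -33° = 41°
rotate_crank_by(+86°): θ ← 41° +86° = 127°
rotate_crank_by(+27°): θ ← 127° +27° = 154°
rotate_crank_by(+25°): θ ← 154° +25° = 179°
crank pin P = (r cos θ, r sin θ) = (-11.998172, 0.209429)
h = r sin θ − e = 0.209429 − 18 = -17.790571
x = r cos θ + √(L² − h²) = -11.998172 + √(80656.0 − 316.5044) = -11.998172 + 283.442226 = 271.444054

271.4441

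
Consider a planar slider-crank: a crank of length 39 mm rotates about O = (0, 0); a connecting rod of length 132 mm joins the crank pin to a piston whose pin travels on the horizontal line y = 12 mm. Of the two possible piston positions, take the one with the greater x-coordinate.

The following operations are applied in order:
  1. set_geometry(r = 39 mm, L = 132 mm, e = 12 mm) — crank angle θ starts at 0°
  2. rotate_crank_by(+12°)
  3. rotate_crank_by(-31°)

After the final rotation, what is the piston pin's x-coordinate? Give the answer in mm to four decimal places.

166.5442

set_geometry: r = 39 mm, L = 132 mm, e = 12 mm; θ ← 0°
rotate_crank_by(+12°): θ ← 0° +12° = 12°
rotate_crank_by(-31°): θ ← 12° -31° = -19°
crank pin P = (r cos θ, r sin θ) = (36.875224, -12.697158)
h = r sin θ − e = -12.697158 − 12 = -24.697158
x = r cos θ + √(L² − h²) = 36.875224 + √(17424.0 − 609.9496) = 36.875224 + 129.669003 = 166.544228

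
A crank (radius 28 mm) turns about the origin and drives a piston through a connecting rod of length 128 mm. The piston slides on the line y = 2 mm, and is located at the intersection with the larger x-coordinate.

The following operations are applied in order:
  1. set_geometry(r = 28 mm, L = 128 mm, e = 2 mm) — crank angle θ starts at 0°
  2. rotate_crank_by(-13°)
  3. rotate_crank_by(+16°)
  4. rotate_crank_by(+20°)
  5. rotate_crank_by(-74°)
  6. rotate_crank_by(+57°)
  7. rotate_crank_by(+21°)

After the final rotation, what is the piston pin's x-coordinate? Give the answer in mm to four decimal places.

set_geometry: r = 28 mm, L = 128 mm, e = 2 mm; θ ← 0°
rotate_crank_by(-13°): θ ← 0° -13° = -13°
rotate_crank_by(+16°): θ ← -13° +16° = 3°
rotate_crank_by(+20°): θ ← 3° +20° = 23°
rotate_crank_by(-74°): θ ← 23° -74° = -51°
rotate_crank_by(+57°): θ ← -51° +57° = 6°
rotate_crank_by(+21°): θ ← 6° +21° = 27°
crank pin P = (r cos θ, r sin θ) = (24.948183, 12.711734)
h = r sin θ − e = 12.711734 − 2 = 10.711734
x = r cos θ + √(L² − h²) = 24.948183 + √(16384.0 − 114.7412) = 24.948183 + 127.551005 = 152.499187

152.4992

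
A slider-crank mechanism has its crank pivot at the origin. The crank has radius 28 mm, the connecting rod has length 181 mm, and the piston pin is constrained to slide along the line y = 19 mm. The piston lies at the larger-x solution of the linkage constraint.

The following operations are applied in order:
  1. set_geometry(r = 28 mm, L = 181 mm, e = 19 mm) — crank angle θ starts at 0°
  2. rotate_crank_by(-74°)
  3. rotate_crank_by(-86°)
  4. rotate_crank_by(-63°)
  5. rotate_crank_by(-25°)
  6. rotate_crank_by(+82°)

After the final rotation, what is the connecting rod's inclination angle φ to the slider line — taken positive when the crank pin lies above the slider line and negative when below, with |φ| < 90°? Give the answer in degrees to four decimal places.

-8.1866

set_geometry: r = 28 mm, L = 181 mm, e = 19 mm; θ ← 0°
rotate_crank_by(-74°): θ ← 0° -74° = -74°
rotate_crank_by(-86°): θ ← -74° -86° = -160°
rotate_crank_by(-63°): θ ← -160° -63° = -223°
rotate_crank_by(-25°): θ ← -223° -25° = -248°
rotate_crank_by(+82°): θ ← -248° +82° = -166°
crank pin P = (r cos θ, r sin θ) = (-27.168280, -6.773813)
h = r sin θ − e = -6.773813 − 19 = -25.773813
sin φ = h / L = -25.773813 / 181 = -0.14239676
φ = arcsin(-0.14239676) = -8.186560°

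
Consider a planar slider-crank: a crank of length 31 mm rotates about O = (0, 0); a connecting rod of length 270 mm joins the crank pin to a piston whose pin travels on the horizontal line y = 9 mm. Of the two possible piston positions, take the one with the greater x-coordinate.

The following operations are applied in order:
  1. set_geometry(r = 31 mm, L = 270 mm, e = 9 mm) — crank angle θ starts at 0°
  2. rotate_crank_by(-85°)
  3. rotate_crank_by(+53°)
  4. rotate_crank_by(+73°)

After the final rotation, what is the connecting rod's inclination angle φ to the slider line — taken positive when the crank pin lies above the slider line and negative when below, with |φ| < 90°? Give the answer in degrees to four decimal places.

2.4067

set_geometry: r = 31 mm, L = 270 mm, e = 9 mm; θ ← 0°
rotate_crank_by(-85°): θ ← 0° -85° = -85°
rotate_crank_by(+53°): θ ← -85° +53° = -32°
rotate_crank_by(+73°): θ ← -32° +73° = 41°
crank pin P = (r cos θ, r sin θ) = (23.395997, 20.337830)
h = r sin θ − e = 20.337830 − 9 = 11.337830
sin φ = h / L = 11.337830 / 270 = 0.04199196
φ = arcsin(0.04199196) = 2.406670°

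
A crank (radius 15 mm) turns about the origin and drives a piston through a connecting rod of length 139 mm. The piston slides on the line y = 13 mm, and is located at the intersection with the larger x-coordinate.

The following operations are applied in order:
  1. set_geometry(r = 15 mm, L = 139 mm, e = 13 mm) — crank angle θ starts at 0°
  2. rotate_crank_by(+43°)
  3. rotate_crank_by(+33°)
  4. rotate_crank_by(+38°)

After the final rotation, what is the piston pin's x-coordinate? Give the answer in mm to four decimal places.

set_geometry: r = 15 mm, L = 139 mm, e = 13 mm; θ ← 0°
rotate_crank_by(+43°): θ ← 0° +43° = 43°
rotate_crank_by(+33°): θ ← 43° +33° = 76°
rotate_crank_by(+38°): θ ← 76° +38° = 114°
crank pin P = (r cos θ, r sin θ) = (-6.101050, 13.703182)
h = r sin θ − e = 13.703182 − 13 = 0.703182
x = r cos θ + √(L² − h²) = -6.101050 + √(19321.0 − 0.4945) = -6.101050 + 138.998221 = 132.897172

132.8972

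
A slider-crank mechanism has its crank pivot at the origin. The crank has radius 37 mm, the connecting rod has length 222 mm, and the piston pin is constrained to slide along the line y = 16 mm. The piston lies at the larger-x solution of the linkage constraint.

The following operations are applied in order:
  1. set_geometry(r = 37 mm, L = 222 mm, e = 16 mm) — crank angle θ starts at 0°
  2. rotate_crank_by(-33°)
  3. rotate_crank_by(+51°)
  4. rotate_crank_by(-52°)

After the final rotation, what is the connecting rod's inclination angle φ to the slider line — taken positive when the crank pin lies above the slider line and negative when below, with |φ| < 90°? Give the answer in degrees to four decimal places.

set_geometry: r = 37 mm, L = 222 mm, e = 16 mm; θ ← 0°
rotate_crank_by(-33°): θ ← 0° -33° = -33°
rotate_crank_by(+51°): θ ← -33° +51° = 18°
rotate_crank_by(-52°): θ ← 18° -52° = -34°
crank pin P = (r cos θ, r sin θ) = (30.674390, -20.690137)
h = r sin θ − e = -20.690137 − 16 = -36.690137
sin φ = h / L = -36.690137 / 222 = -0.16527089
φ = arcsin(-0.16527089) = -9.512971°

-9.5130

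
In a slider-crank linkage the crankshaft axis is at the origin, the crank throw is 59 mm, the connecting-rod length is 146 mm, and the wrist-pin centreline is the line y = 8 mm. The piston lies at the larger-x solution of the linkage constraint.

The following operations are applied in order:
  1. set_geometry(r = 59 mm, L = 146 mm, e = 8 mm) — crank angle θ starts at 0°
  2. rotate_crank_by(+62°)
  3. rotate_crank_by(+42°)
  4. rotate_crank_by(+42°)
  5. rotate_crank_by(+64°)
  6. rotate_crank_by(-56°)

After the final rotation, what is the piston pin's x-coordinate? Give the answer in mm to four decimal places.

91.8742

set_geometry: r = 59 mm, L = 146 mm, e = 8 mm; θ ← 0°
rotate_crank_by(+62°): θ ← 0° +62° = 62°
rotate_crank_by(+42°): θ ← 62° +42° = 104°
rotate_crank_by(+42°): θ ← 104° +42° = 146°
rotate_crank_by(+64°): θ ← 146° +64° = 210°
rotate_crank_by(-56°): θ ← 210° -56° = 154°
crank pin P = (r cos θ, r sin θ) = (-53.028849, 25.863898)
h = r sin θ − e = 25.863898 − 8 = 17.863898
x = r cos θ + √(L² − h²) = -53.028849 + √(21316.0 − 319.1188) = -53.028849 + 144.903006 = 91.874157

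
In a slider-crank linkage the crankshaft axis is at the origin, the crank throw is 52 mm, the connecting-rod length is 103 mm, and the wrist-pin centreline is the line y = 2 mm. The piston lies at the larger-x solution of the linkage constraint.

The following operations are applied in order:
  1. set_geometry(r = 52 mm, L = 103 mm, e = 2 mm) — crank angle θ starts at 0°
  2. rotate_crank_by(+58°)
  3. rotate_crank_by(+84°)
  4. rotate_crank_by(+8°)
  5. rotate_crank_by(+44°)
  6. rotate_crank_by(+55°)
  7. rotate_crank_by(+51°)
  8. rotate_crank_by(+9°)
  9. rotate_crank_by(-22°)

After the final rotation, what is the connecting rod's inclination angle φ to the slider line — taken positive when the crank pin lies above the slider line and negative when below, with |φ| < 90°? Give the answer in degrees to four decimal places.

set_geometry: r = 52 mm, L = 103 mm, e = 2 mm; θ ← 0°
rotate_crank_by(+58°): θ ← 0° +58° = 58°
rotate_crank_by(+84°): θ ← 58° +84° = 142°
rotate_crank_by(+8°): θ ← 142° +8° = 150°
rotate_crank_by(+44°): θ ← 150° +44° = 194°
rotate_crank_by(+55°): θ ← 194° +55° = 249°
rotate_crank_by(+51°): θ ← 249° +51° = 300°
rotate_crank_by(+9°): θ ← 300° +9° = 309°
rotate_crank_by(-22°): θ ← 309° -22° = 287°
crank pin P = (r cos θ, r sin θ) = (15.203329, -49.727847)
h = r sin θ − e = -49.727847 − 2 = -51.727847
sin φ = h / L = -51.727847 / 103 = -0.50221211
φ = arcsin(-0.50221211) = -30.146460°

-30.1465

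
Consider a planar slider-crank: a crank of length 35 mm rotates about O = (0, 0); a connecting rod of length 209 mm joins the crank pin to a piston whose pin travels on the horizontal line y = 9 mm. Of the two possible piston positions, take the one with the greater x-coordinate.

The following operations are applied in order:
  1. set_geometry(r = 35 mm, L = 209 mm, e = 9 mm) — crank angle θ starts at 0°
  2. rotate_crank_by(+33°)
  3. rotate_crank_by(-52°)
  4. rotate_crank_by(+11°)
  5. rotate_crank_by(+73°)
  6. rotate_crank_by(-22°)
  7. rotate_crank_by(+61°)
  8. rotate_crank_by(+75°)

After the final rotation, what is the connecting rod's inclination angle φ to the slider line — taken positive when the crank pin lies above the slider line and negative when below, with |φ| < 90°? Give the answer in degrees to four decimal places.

set_geometry: r = 35 mm, L = 209 mm, e = 9 mm; θ ← 0°
rotate_crank_by(+33°): θ ← 0° +33° = 33°
rotate_crank_by(-52°): θ ← 33° -52° = -19°
rotate_crank_by(+11°): θ ← -19° +11° = -8°
rotate_crank_by(+73°): θ ← -8° +73° = 65°
rotate_crank_by(-22°): θ ← 65° -22° = 43°
rotate_crank_by(+61°): θ ← 43° +61° = 104°
rotate_crank_by(+75°): θ ← 104° +75° = 179°
crank pin P = (r cos θ, r sin θ) = (-34.994669, 0.610834)
h = r sin θ − e = 0.610834 − 9 = -8.389166
sin φ = h / L = -8.389166 / 209 = -0.04013955
φ = arcsin(-0.04013955) = -2.300445°

-2.3004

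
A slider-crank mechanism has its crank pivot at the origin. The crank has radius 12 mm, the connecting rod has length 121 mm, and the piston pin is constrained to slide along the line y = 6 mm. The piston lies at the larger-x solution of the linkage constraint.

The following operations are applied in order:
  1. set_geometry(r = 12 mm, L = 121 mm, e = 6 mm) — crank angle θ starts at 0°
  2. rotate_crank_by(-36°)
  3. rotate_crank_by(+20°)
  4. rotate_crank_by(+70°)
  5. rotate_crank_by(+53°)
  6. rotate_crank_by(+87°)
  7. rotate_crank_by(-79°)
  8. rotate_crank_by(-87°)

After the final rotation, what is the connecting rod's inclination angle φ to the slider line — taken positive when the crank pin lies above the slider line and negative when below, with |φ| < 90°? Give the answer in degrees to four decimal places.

-0.1735

set_geometry: r = 12 mm, L = 121 mm, e = 6 mm; θ ← 0°
rotate_crank_by(-36°): θ ← 0° -36° = -36°
rotate_crank_by(+20°): θ ← -36° +20° = -16°
rotate_crank_by(+70°): θ ← -16° +70° = 54°
rotate_crank_by(+53°): θ ← 54° +53° = 107°
rotate_crank_by(+87°): θ ← 107° +87° = 194°
rotate_crank_by(-79°): θ ← 194° -79° = 115°
rotate_crank_by(-87°): θ ← 115° -87° = 28°
crank pin P = (r cos θ, r sin θ) = (10.595371, 5.633659)
h = r sin θ − e = 5.633659 − 6 = -0.366341
sin φ = h / L = -0.366341 / 121 = -0.00302761
φ = arcsin(-0.00302761) = -0.173470°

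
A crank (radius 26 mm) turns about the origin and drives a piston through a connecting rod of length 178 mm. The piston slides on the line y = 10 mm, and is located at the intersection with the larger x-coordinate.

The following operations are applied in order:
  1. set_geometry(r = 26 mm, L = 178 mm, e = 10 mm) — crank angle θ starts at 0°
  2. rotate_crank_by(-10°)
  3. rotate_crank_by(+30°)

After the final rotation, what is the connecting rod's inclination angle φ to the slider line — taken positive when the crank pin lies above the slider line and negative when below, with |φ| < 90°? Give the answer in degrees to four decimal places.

set_geometry: r = 26 mm, L = 178 mm, e = 10 mm; θ ← 0°
rotate_crank_by(-10°): θ ← 0° -10° = -10°
rotate_crank_by(+30°): θ ← -10° +30° = 20°
crank pin P = (r cos θ, r sin θ) = (24.432008, 8.892524)
h = r sin θ − e = 8.892524 − 10 = -1.107476
sin φ = h / L = -1.107476 / 178 = -0.00622178
φ = arcsin(-0.00622178) = -0.356484°

-0.3565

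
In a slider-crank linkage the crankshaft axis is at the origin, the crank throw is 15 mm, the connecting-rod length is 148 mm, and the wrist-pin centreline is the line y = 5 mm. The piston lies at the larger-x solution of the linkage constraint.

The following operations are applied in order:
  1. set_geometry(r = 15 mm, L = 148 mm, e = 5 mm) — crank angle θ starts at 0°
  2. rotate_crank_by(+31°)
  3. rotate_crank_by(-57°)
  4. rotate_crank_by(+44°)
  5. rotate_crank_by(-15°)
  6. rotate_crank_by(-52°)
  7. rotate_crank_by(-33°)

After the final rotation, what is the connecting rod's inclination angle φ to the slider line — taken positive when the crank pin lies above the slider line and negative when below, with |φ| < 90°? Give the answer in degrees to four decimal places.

set_geometry: r = 15 mm, L = 148 mm, e = 5 mm; θ ← 0°
rotate_crank_by(+31°): θ ← 0° +31° = 31°
rotate_crank_by(-57°): θ ← 31° -57° = -26°
rotate_crank_by(+44°): θ ← -26° +44° = 18°
rotate_crank_by(-15°): θ ← 18° -15° = 3°
rotate_crank_by(-52°): θ ← 3° -52° = -49°
rotate_crank_by(-33°): θ ← -49° -33° = -82°
crank pin P = (r cos θ, r sin θ) = (2.087597, -14.854021)
h = r sin θ − e = -14.854021 − 5 = -19.854021
sin φ = h / L = -19.854021 / 148 = -0.13414879
φ = arcsin(-0.13414879) = -7.709401°

-7.7094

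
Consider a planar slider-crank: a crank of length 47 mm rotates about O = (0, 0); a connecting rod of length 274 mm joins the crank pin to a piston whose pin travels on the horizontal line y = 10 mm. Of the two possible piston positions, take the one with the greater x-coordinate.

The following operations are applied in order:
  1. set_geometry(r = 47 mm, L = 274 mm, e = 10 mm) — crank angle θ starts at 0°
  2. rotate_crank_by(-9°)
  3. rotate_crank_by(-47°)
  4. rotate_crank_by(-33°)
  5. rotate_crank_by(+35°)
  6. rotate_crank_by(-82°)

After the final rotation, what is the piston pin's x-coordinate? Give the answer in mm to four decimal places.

set_geometry: r = 47 mm, L = 274 mm, e = 10 mm; θ ← 0°
rotate_crank_by(-9°): θ ← 0° -9° = -9°
rotate_crank_by(-47°): θ ← -9° -47° = -56°
rotate_crank_by(-33°): θ ← -56° -33° = -89°
rotate_crank_by(+35°): θ ← -89° +35° = -54°
rotate_crank_by(-82°): θ ← -54° -82° = -136°
crank pin P = (r cos θ, r sin θ) = (-33.808971, -32.648943)
h = r sin θ − e = -32.648943 − 10 = -42.648943
x = r cos θ + √(L² − h²) = -33.808971 + √(75076.0 − 1818.9324) = -33.808971 + 270.660429 = 236.851458

236.8515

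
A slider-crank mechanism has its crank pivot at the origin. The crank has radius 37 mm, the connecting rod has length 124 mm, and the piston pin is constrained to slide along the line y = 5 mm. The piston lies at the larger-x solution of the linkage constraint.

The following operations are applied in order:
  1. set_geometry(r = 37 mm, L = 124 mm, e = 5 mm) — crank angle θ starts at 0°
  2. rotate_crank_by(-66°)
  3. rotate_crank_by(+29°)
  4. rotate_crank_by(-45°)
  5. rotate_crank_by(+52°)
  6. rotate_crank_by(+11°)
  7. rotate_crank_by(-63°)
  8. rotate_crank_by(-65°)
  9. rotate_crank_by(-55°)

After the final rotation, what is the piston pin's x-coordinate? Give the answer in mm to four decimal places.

89.3772

set_geometry: r = 37 mm, L = 124 mm, e = 5 mm; θ ← 0°
rotate_crank_by(-66°): θ ← 0° -66° = -66°
rotate_crank_by(+29°): θ ← -66° +29° = -37°
rotate_crank_by(-45°): θ ← -37° -45° = -82°
rotate_crank_by(+52°): θ ← -82° +52° = -30°
rotate_crank_by(+11°): θ ← -30° +11° = -19°
rotate_crank_by(-63°): θ ← -19° -63° = -82°
rotate_crank_by(-65°): θ ← -82° -65° = -147°
rotate_crank_by(-55°): θ ← -147° -55° = -202°
crank pin P = (r cos θ, r sin θ) = (-34.305803, 13.860444)
h = r sin θ − e = 13.860444 − 5 = 8.860444
x = r cos θ + √(L² − h²) = -34.305803 + √(15376.0 − 78.5075) = -34.305803 + 123.683033 = 89.377230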